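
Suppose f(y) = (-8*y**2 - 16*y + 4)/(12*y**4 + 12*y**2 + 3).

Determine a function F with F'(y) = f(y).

Recognize the product-rule pattern: f = u'v + uv' with u = 1/(y**2 + 1/2), v = 2*y/3 + 2/3, so integration by parts undoes it.
Check: d/dy[4*(y + 1)/(3*(2*y**2 + 1))] = (-8*y**2 - 16*y + 4)/(12*y**4 + 12*y**2 + 3) = f(y).

An antiderivative is F(y) = 4*(y + 1)/(3*(2*y**2 + 1)).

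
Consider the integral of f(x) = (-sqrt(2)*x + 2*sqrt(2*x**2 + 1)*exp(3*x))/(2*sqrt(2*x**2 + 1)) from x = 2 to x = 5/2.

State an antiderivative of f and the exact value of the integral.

Antiderivative: F(x) = (-3*sqrt(2)*sqrt(2*x**2 + 1) + 4*exp(3*x))/12; value = -exp(6)/3 - 3*sqrt(3)/4 + 3*sqrt(2)/4 + exp(15/2)/3

Check any antiderivative F(x) by computing F'(x) and comparing it with f(x).
F(x) = (-3*sqrt(2)*sqrt(2*x**2 + 1) + 4*exp(3*x))/12 is an antiderivative of f.
Check: d/dx[(-3*sqrt(2)*sqrt(2*x**2 + 1) + 4*exp(3*x))/12] = (-sqrt(2)*x + 2*sqrt(2*x**2 + 1)*exp(3*x))/(2*sqrt(2*x**2 + 1)) = f(x).
F(5/2) = -3*sqrt(3)/4 + exp(15/2)/3; F(2) = -3*sqrt(2)/4 + exp(6)/3.
Integral = F(5/2) - F(2) = -exp(6)/3 - 3*sqrt(3)/4 + 3*sqrt(2)/4 + exp(15/2)/3.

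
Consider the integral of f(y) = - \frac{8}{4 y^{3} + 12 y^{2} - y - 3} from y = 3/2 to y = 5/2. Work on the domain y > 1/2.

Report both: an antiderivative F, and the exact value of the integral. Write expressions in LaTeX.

Factor the denominator (\left(y + 3\right) \left(2 y - 1\right) \left(2 y + 1\right)) and decompose: f = \frac{8}{5 \left(2 y + 1\right)} - \frac{8}{7 \left(2 y - 1\right)} - \frac{8}{35 \left(y + 3\right)}; each piece integrates to a log, atan, or power term.
F(y) = - \frac{4 \log{\left(y - \frac{1}{2} \right)}}{7} + \frac{4 \log{\left(y + \frac{1}{2} \right)}}{5} - \frac{8 \log{\left(y + 3 \right)}}{35} is an antiderivative of f.
Check: d/dy[- \frac{4 \log{\left(y - \frac{1}{2} \right)}}{7} + \frac{4 \log{\left(y + \frac{1}{2} \right)}}{5} - \frac{8 \log{\left(y + 3 \right)}}{35}] = - \frac{8}{4 y^{3} + 12 y^{2} - y - 3} = f(y).
F(5/2) = - \frac{4 \log{\left(2 \right)}}{7} - \frac{8 \log{\left(\frac{11}{2} \right)}}{35} + \frac{4 \log{\left(3 \right)}}{5}; F(3/2) = - \frac{8 \log{\left(\frac{9}{2} \right)}}{35} + \frac{4 \log{\left(2 \right)}}{5}.
Integral = F(5/2) - F(3/2) = - \frac{48 \log{\left(2 \right)}}{35} - \frac{8 \log{\left(\frac{11}{2} \right)}}{35} + \frac{8 \log{\left(\frac{9}{2} \right)}}{35} + \frac{4 \log{\left(3 \right)}}{5}.

Antiderivative: F(y) = - \frac{4 \log{\left(y - \frac{1}{2} \right)}}{7} + \frac{4 \log{\left(y + \frac{1}{2} \right)}}{5} - \frac{8 \log{\left(y + 3 \right)}}{35}; value = - \frac{48 \log{\left(2 \right)}}{35} - \frac{8 \log{\left(\frac{11}{2} \right)}}{35} + \frac{8 \log{\left(\frac{9}{2} \right)}}{35} + \frac{4 \log{\left(3 \right)}}{5}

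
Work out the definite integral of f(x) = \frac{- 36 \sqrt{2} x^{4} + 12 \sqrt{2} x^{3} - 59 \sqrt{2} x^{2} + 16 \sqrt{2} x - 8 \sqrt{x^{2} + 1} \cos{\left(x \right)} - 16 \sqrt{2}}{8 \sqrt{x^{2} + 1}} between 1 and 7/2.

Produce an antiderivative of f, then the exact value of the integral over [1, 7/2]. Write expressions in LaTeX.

Antiderivative: F(x) = - \frac{9 \sqrt{2} x^{3} \sqrt{x^{2} + 1}}{8} + \frac{\sqrt{2} x^{2} \sqrt{x^{2} + 1}}{2} - 2 \sqrt{2} x \sqrt{x^{2} + 1} + \sqrt{2} \sqrt{x^{2} + 1} - \sin{\left(x \right)}; value = - \frac{3079 \sqrt{106}}{128} - \sin{\left(\frac{7}{2} \right)} + \sin{\left(1 \right)} + \frac{13}{4}

Whatever form F(x) takes, F'(x) = f(x) is non-negotiable.
F(x) = - \frac{9 \sqrt{2} x^{3} \sqrt{x^{2} + 1}}{8} + \frac{\sqrt{2} x^{2} \sqrt{x^{2} + 1}}{2} - 2 \sqrt{2} x \sqrt{x^{2} + 1} + \sqrt{2} \sqrt{x^{2} + 1} - \sin{\left(x \right)} is an antiderivative of f.
Check: d/dx[- \frac{9 \sqrt{2} x^{3} \sqrt{x^{2} + 1}}{8} + \frac{\sqrt{2} x^{2} \sqrt{x^{2} + 1}}{2} - 2 \sqrt{2} x \sqrt{x^{2} + 1} + \sqrt{2} \sqrt{x^{2} + 1} - \sin{\left(x \right)}] = \frac{- 36 \sqrt{2} x^{4} + 12 \sqrt{2} x^{3} - 59 \sqrt{2} x^{2} + 16 \sqrt{2} x - 8 \sqrt{x^{2} + 1} \cos{\left(x \right)} - 16 \sqrt{2}}{8 \sqrt{x^{2} + 1}} = f(x).
F(7/2) = - \frac{3079 \sqrt{106}}{128} - \sin{\left(\frac{7}{2} \right)}; F(1) = - \frac{13}{4} - \sin{\left(1 \right)}.
Integral = F(7/2) - F(1) = - \frac{3079 \sqrt{106}}{128} - \sin{\left(\frac{7}{2} \right)} + \sin{\left(1 \right)} + \frac{13}{4}.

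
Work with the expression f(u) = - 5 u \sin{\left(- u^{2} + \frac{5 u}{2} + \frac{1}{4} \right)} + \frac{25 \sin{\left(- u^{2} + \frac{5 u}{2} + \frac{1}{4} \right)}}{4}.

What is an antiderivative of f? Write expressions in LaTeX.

An antiderivative is F(u) = - \frac{5 \cos{\left(- u^{2} + \frac{5 u}{2} + \frac{1}{4} \right)}}{2}.

The substitution w = - u^{2} + \frac{5 u}{2} + \frac{1}{4} works: f is exactly (dF/dw)*(dw/du) for that inner function.
Check: d/du[- \frac{5 \cos{\left(- u^{2} + \frac{5 u}{2} + \frac{1}{4} \right)}}{2}] = - 5 u \sin{\left(- u^{2} + \frac{5 u}{2} + \frac{1}{4} \right)} + \frac{25 \sin{\left(- u^{2} + \frac{5 u}{2} + \frac{1}{4} \right)}}{4} = f(u).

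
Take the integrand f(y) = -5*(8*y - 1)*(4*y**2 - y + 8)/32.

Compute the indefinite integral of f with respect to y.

f matches the chain-rule pattern g'(h)*h' with inner function h(y) = y**2 - y/4 + 2; substituting u = h(y) collapses the integral.
Check: d/dy[-5*(y**2 - y/4 + 2)**2/4] = -5*y**3 + 15*y**2/8 - 325*y/32 + 5/4, which equals f(y).

F(y) = -5*(y**2 - y/4 + 2)**2/4 + C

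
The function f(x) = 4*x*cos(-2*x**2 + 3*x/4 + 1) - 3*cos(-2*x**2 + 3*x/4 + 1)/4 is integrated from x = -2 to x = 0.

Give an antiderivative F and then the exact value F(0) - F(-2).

f matches the chain-rule pattern g'(h)*h' with inner function h(x) = -2*x**2 + 3*x/4 + 1; substituting u = h(x) collapses the integral.
F(x) = -sin(-2*x**2 + 3*x/4 + 1) is an antiderivative of f.
Check: d/dx[-sin(-2*x**2 + 3*x/4 + 1)] = 4*x*cos(-2*x**2 + 3*x/4 + 1) - 3*cos(-2*x**2 + 3*x/4 + 1)/4 = f(x).
F(0) = -sin(1); F(-2) = sin(17/2).
Integral = F(0) - F(-2) = -sin(1) - sin(17/2).

Antiderivative: F(x) = -sin(-2*x**2 + 3*x/4 + 1); value = -sin(1) - sin(17/2)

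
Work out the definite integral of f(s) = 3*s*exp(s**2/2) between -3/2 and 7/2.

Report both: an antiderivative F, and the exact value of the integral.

Antiderivative: F(s) = 3*exp(s**2/2); value = -3*exp(9/8) + 3*exp(49/8)

f matches the chain-rule pattern g'(h)*h' with inner function h(s) = s**2/2; substituting u = h(s) collapses the integral.
F(s) = 3*exp(s**2/2) is an antiderivative of f.
Check: d/ds[3*exp(s**2/2)] = 3*s*exp(s**2/2) = f(s).
F(7/2) = 3*exp(49/8); F(-3/2) = 3*exp(9/8).
Integral = F(7/2) - F(-3/2) = -3*exp(9/8) + 3*exp(49/8).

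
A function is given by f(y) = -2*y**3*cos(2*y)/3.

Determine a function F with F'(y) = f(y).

For F(y) to be correct the identity F'(y) - f(y) = 0 must hold.
Check: d/dy[-y**3*sin(2*y)/3 - y**2*cos(2*y)/2 + y*sin(2*y)/2 + cos(2*y)/4] = -2*y**3*cos(2*y)/3 = f(y).

An antiderivative is F(y) = -y**3*sin(2*y)/3 - y**2*cos(2*y)/2 + y*sin(2*y)/2 + cos(2*y)/4.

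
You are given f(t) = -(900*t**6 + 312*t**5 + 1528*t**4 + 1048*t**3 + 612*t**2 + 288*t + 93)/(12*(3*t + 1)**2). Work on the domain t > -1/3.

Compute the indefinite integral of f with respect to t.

F(t) = -(60*t**6 - 4*t**5 + 172*t**4 + 60*t**3 + 144*t**2 + 48*t - 15)/(12*(3*t + 1)) + C

For F(t) to be correct the identity F'(t) - f(t) = 0 must hold.
Check: d/dt[-(60*t**6 - 4*t**5 + 172*t**4 + 60*t**3 + 144*t**2 + 48*t - 15)/(12*(3*t + 1))] = (-900*t**6 - 312*t**5 - 1528*t**4 - 1048*t**3 - 612*t**2 - 288*t - 93)/(108*t**2 + 72*t + 12), which equals f(t).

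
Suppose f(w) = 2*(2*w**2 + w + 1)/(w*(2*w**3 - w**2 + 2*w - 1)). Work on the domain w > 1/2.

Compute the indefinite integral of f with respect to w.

F(w) = -2*log(w) + 16*log(w - 1/2)/5 - 3*log(w**2 + 1)/5 + 2*atan(w)/5 + C

The denominator factors as w*(2*w - 1)*(w**2 + 1); partial fractions split f into directly integrable pieces: -2*(3*w - 1)/(5*(w**2 + 1)) + 32/(5*(2*w - 1)) - 2/w.
Check: d/dw[-2*log(w) + 16*log(w - 1/2)/5 - 3*log(w**2 + 1)/5 + 2*atan(w)/5] = (4*w**2 + 2*w + 2)/(2*w**4 - w**3 + 2*w**2 - w), which equals f(w).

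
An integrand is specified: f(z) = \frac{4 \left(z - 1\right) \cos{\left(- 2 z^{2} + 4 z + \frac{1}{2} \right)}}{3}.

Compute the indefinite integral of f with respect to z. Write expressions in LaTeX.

F(z) = - \frac{\sin{\left(- 2 z^{2} + 4 z + \frac{1}{2} \right)}}{3} + C

f matches the chain-rule pattern g'(h)*h' with inner function h(z) = - 2 z^{2} + 4 z + \frac{1}{2}; substituting u = h(z) collapses the integral.
Check: d/dz[- \frac{\sin{\left(- 2 z^{2} + 4 z + \frac{1}{2} \right)}}{3}] = \frac{4 z \cos{\left(- 2 z^{2} + 4 z + \frac{1}{2} \right)}}{3} - \frac{4 \cos{\left(- 2 z^{2} + 4 z + \frac{1}{2} \right)}}{3}, which equals f(z).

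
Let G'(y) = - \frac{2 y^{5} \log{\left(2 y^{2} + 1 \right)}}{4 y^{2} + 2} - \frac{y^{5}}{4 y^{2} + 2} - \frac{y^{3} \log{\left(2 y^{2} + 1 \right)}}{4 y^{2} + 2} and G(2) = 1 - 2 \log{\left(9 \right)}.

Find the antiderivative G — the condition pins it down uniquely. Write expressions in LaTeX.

G(y) = - \frac{y^{4} \log{\left(2 y^{2} + 1 \right)}}{8} + 1

Recognize the product-rule pattern: G'(y) = u'v + uv' with u = - \frac{y^{4}}{8}, v = \log{\left(2 y^{2} + 1 \right)}, so integration by parts undoes it.
A general antiderivative is - \frac{y^{4} \log{\left(2 y^{2} + 1 \right)}}{8} + C.
The condition gives C = 1 - 2 \log{\left(9 \right)} - (- 2 \log{\left(9 \right)}) = 1.
So G(y) = - \frac{y^{4} \log{\left(2 y^{2} + 1 \right)}}{8} + 1.
Check: d/dy[- \frac{y^{4} \log{\left(2 y^{2} + 1 \right)}}{8} + 1] = \frac{- 2 y^{5} \log{\left(2 y^{2} + 1 \right)} - y^{5} - y^{3} \log{\left(2 y^{2} + 1 \right)}}{4 y^{2} + 2}, which equals G'(y).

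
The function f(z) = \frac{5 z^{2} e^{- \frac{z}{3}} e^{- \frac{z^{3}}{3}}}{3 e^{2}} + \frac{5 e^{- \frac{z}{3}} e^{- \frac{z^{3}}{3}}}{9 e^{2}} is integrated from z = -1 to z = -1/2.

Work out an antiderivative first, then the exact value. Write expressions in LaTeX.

Antiderivative: F(z) = - \frac{5 e^{- \frac{z}{3}} e^{- \frac{z^{3}}{3}}}{3 e^{2}}; value = - \frac{5}{3 e^{\frac{43}{24}}} + \frac{5}{3 e^{\frac{4}{3}}}

The substitution u = - \frac{z^{3}}{3} - \frac{z}{3} - 2 works: f is exactly (dF/du)*(du/dz) for that inner function.
F(z) = - \frac{5 e^{- \frac{z}{3}} e^{- \frac{z^{3}}{3}}}{3 e^{2}} is an antiderivative of f.
Check: d/dz[- \frac{5 e^{- \frac{z}{3}} e^{- \frac{z^{3}}{3}}}{3 e^{2}}] = \frac{\left(15 z^{2} + 5\right) e^{- \frac{z}{3}} e^{- \frac{z^{3}}{3}}}{9 e^{2}}, which equals f(z).
F(-1/2) = - \frac{5}{3 e^{\frac{43}{24}}}; F(-1) = - \frac{5}{3 e^{\frac{4}{3}}}.
Integral = F(-1/2) - F(-1) = - \frac{5}{3 e^{\frac{43}{24}}} + \frac{5}{3 e^{\frac{4}{3}}}.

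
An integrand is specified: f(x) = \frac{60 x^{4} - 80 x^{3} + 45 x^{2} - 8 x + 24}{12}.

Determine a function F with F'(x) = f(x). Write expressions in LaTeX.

An antiderivative is F(x) = x^{5} - \frac{5 x^{4}}{3} + \frac{5 x^{3}}{4} - \frac{x^{2}}{3} + 2 x.

Whatever form F(x) takes, F'(x) = f(x) is non-negotiable.
Check: d/dx[x^{5} - \frac{5 x^{4}}{3} + \frac{5 x^{3}}{4} - \frac{x^{2}}{3} + 2 x] = 5 x^{4} - \frac{20 x^{3}}{3} + \frac{15 x^{2}}{4} - \frac{2 x}{3} + 2, which equals f(x).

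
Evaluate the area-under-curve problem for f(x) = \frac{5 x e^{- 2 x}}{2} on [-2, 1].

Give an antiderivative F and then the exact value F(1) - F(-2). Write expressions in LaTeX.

Antiderivative: F(x) = - \frac{5 \left(2 x + 1\right) e^{- 2 x}}{8}; value = - \frac{15 e^{4}}{8} - \frac{15}{8 e^{2}}

f has the shape u'v + uv' for u = - \frac{5 x}{4} - \frac{5}{8} and v = e^{- 2 x} — it is the derivative of the product u*v.
F(x) = - \frac{5 \left(2 x + 1\right) e^{- 2 x}}{8} is an antiderivative of f.
Check: d/dx[- \frac{5 \left(2 x + 1\right) e^{- 2 x}}{8}] = \frac{5 x e^{- 2 x}}{2} = f(x).
F(1) = - \frac{15}{8 e^{2}}; F(-2) = \frac{15 e^{4}}{8}.
Integral = F(1) - F(-2) = - \frac{15 e^{4}}{8} - \frac{15}{8 e^{2}}.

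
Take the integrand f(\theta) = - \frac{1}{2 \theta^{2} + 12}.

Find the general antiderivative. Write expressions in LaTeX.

A first test for any F(\theta): its \theta-derivative must equal f(\theta) identically.
Check: d/d\theta[- \frac{\sqrt{6} \operatorname{atan}{\left(\frac{\sqrt{6} \theta}{6} \right)}}{12}] = - \frac{1}{2 \theta^{2} + 12} = f(\theta).

F(\theta) = - \frac{\sqrt{6} \operatorname{atan}{\left(\frac{\sqrt{6} \theta}{6} \right)}}{12} + C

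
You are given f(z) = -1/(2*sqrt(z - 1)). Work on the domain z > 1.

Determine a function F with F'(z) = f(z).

An antiderivative is F(z) = -sqrt(z - 1).

A candidate is checked by its d/dz: the result must match f(z).
Check: d/dz[-sqrt(z - 1)] = -1/(2*sqrt(z - 1)) = f(z).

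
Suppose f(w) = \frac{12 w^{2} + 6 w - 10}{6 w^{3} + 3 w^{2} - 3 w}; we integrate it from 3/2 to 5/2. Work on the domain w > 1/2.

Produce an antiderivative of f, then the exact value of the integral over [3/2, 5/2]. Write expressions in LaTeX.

Antiderivative: F(w) = - \frac{2 \left(- 15 \log{\left(w \right)} + 4 \log{\left(w - \frac{1}{2} \right)} + 2 \log{\left(w + 1 \right)}\right)}{9}; value = - \frac{10 \log{\left(\frac{3}{2} \right)}}{3} - \frac{8 \log{\left(2 \right)}}{9} - \frac{4 \log{\left(\frac{7}{2} \right)}}{9} + \frac{34 \log{\left(\frac{5}{2} \right)}}{9}

The denominator factors as 3 w \left(w + 1\right) \left(2 w - 1\right); partial fractions split f into directly integrable pieces: - \frac{16}{9 \left(2 w - 1\right)} - \frac{4}{9 \left(w + 1\right)} + \frac{10}{3 w}.
F(w) = - \frac{2 \left(- 15 \log{\left(w \right)} + 4 \log{\left(w - \frac{1}{2} \right)} + 2 \log{\left(w + 1 \right)}\right)}{9} is an antiderivative of f.
Check: d/dw[- \frac{2 \left(- 15 \log{\left(w \right)} + 4 \log{\left(w - \frac{1}{2} \right)} + 2 \log{\left(w + 1 \right)}\right)}{9}] = \frac{12 w^{2} + 6 w - 10}{6 w^{3} + 3 w^{2} - 3 w} = f(w).
F(5/2) = - \frac{8 \log{\left(2 \right)}}{9} - \frac{4 \log{\left(\frac{7}{2} \right)}}{9} + \frac{10 \log{\left(\frac{5}{2} \right)}}{3}; F(3/2) = - \frac{4 \log{\left(\frac{5}{2} \right)}}{9} + \frac{10 \log{\left(\frac{3}{2} \right)}}{3}.
Integral = F(5/2) - F(3/2) = - \frac{10 \log{\left(\frac{3}{2} \right)}}{3} - \frac{8 \log{\left(2 \right)}}{9} - \frac{4 \log{\left(\frac{7}{2} \right)}}{9} + \frac{34 \log{\left(\frac{5}{2} \right)}}{9}.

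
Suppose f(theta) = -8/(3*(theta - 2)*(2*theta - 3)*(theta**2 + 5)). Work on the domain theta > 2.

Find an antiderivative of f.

Factor the denominator (3*(theta - 2)*(2*theta - 3)*(theta**2 + 5)) and decompose: f = -8*(7*theta - 4)/(783*(theta**2 + 5)) + 64/(87*(2*theta - 3)) - 8/(27*(theta - 2)); each piece integrates to a log, atan, or power term.
Check: d/dtheta[-8*log(theta - 2)/27 + 32*log(theta - 3/2)/87 - 28*log(theta**2 + 5)/783 + 32*sqrt(5)*atan(sqrt(5)*theta/5)/3915] = -8/(6*theta**4 - 21*theta**3 + 48*theta**2 - 105*theta + 90), which equals f(theta).

An antiderivative is F(theta) = -8*log(theta - 2)/27 + 32*log(theta - 3/2)/87 - 28*log(theta**2 + 5)/783 + 32*sqrt(5)*atan(sqrt(5)*theta/5)/3915.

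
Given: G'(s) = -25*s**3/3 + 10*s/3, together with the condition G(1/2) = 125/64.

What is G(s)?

G'(s) matches the chain-rule pattern g'(h)*h' with inner function h(s) = 2/3 - 5*s**2/3; substituting u = h(s) collapses the integral.
A general antiderivative is -3*(2/3 - 5*s**2/3)**2/4 + C.
The condition gives C = 125/64 - (-3/64) = 2.
So G(s) = -5*(5*s**4 - 4*s**2 - 4)/12.
Check: d/ds[-5*(5*s**4 - 4*s**2 - 4)/12] = -25*s**3/3 + 10*s/3 = G'(s).

G(s) = -5*(5*s**4 - 4*s**2 - 4)/12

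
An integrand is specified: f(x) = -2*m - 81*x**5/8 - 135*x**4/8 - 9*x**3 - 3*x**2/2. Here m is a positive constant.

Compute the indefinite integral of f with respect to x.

F(x) = -2*m*x - 27*x**6/16 - 27*x**5/8 - 9*x**4/4 - x**3/2 + C

Integrate term by term and add the pieces.
Check: d/dx[-2*m*x - 27*x**6/16 - 27*x**5/8 - 9*x**4/4 - x**3/2] = -2*m - 81*x**5/8 - 135*x**4/8 - 9*x**3 - 3*x**2/2 = f(x).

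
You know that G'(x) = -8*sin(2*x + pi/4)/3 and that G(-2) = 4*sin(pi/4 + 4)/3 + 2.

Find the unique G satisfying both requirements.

A first test for any G(x): its x-derivative must equal the given G'(x).
A general antiderivative is 4*cos(2*x + pi/4)/3 + C.
The condition gives C = 4*sin(pi/4 + 4)/3 + 2 - (4*sin(pi/4 + 4)/3) = 2.
So G(x) = 2*(2*cos(2*x + pi/4) + 3)/3.
Check: d/dx[2*(2*cos(2*x + pi/4) + 3)/3] = -8*sin(2*x + pi/4)/3 = G'(x).

G(x) = 2*(2*cos(2*x + pi/4) + 3)/3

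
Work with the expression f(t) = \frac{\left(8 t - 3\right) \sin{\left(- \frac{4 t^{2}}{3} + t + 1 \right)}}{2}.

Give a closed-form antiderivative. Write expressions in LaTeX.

The substitution u = - \frac{4 t^{2}}{3} + t + 1 works: f is exactly (dF/du)*(du/dt) for that inner function.
Check: d/dt[\frac{3 \cos{\left(- \frac{4 t^{2}}{3} + t + 1 \right)}}{2}] = 4 t \sin{\left(- \frac{4 t^{2}}{3} + t + 1 \right)} - \frac{3 \sin{\left(- \frac{4 t^{2}}{3} + t + 1 \right)}}{2}, which equals f(t).

An antiderivative is F(t) = \frac{3 \cos{\left(- \frac{4 t^{2}}{3} + t + 1 \right)}}{2}.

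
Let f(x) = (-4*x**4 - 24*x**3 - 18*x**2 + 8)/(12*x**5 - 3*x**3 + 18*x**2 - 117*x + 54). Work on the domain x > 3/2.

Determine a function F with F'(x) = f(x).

An antiderivative is F(x) = -535*log(x - 3/2)/882 - log(x - 1/2)/390 + 64*log(x + 2)/735 + 541*log(x**2 + 3)/5733 - 1748*sqrt(3)*atan(sqrt(3)*x/3)/5733.

The denominator factors as 3*(x + 2)*(2*x - 3)*(2*x - 1)*(x**2 + 3); partial fractions split f into directly integrable pieces: 2*(541*x - 2622)/(5733*(x**2 + 3)) - 1/(195*(2*x - 1)) - 535/(441*(2*x - 3)) + 64/(735*(x + 2)).
Check: d/dx[-535*log(x - 3/2)/882 - log(x - 1/2)/390 + 64*log(x + 2)/735 + 541*log(x**2 + 3)/5733 - 1748*sqrt(3)*atan(sqrt(3)*x/3)/5733] = (-4*x**4 - 24*x**3 - 18*x**2 + 8)/(12*x**5 - 3*x**3 + 18*x**2 - 117*x + 54) = f(x).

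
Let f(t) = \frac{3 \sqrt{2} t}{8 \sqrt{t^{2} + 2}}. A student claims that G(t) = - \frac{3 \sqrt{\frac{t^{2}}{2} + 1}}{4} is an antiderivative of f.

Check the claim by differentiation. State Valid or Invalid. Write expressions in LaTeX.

Invalid: d/dt[G] - f = - \frac{3 \sqrt{2} t}{4 \sqrt{t^{2} + 2}}, which is not 0.

d/dt[G] = - \frac{3 \sqrt{2} t}{8 \sqrt{t^{2} + 2}}
d/dt[G] - f(t) = - \frac{3 \sqrt{2} t}{4 \sqrt{t^{2} + 2}} != 0.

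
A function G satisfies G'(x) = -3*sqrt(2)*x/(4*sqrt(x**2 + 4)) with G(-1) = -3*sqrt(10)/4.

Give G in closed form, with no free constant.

G(x) = -3*sqrt(x**2/2 + 2)/2

G'(x) matches the chain-rule pattern g'(h)*h' with inner function h(x) = x**2/2 + 2; substituting u = h(x) collapses the integral.
A general antiderivative is -3*sqrt(x**2/2 + 2)/2 + C.
The condition gives C = -3*sqrt(10)/4 - (-3*sqrt(10)/4) = 0.
So G(x) = -3*sqrt(x**2/2 + 2)/2.
Check: d/dx[-3*sqrt(x**2/2 + 2)/2] = -3*sqrt(2)*x/(4*sqrt(x**2 + 4)) = G'(x).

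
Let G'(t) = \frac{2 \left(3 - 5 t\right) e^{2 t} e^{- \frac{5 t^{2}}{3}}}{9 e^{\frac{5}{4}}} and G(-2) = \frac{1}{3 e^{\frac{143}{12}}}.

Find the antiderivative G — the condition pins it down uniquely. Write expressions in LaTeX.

G'(t) matches the chain-rule pattern g'(h)*h' with inner function h(t) = - \frac{5 t^{2}}{3} + 2 t - \frac{5}{4}; substituting u = h(t) collapses the integral.
A general antiderivative is \frac{e^{- \frac{5 t^{2}}{3} + 2 t - \frac{5}{4}}}{3} + C.
The condition gives C = \frac{1}{3 e^{\frac{143}{12}}} - (\frac{1}{3 e^{\frac{143}{12}}}) = 0.
So G(t) = \frac{e^{2 t} e^{- \frac{5 t^{2}}{3}}}{3 e^{\frac{5}{4}}}.
Check: d/dt[\frac{e^{2 t} e^{- \frac{5 t^{2}}{3}}}{3 e^{\frac{5}{4}}}] = \frac{\left(- 10 t e^{2 t} + 6 e^{2 t}\right) e^{- \frac{5 t^{2}}{3}}}{9 e^{\frac{5}{4}}}, which equals G'(t).

G(t) = \frac{e^{2 t} e^{- \frac{5 t^{2}}{3}}}{3 e^{\frac{5}{4}}}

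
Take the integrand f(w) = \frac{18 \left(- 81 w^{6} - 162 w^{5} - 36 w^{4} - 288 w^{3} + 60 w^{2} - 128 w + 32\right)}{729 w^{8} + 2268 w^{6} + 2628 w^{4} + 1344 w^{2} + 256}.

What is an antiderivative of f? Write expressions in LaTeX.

An antiderivative is F(w) = \frac{54 w^{3} + 54 w^{2} + 36 w + 48}{27 w^{4} + 42 w^{2} + 16}.

A first test for any F(w): its w-derivative must equal f(w) identically.
Check: d/dw[\frac{54 w^{3} + 54 w^{2} + 36 w + 48}{27 w^{4} + 42 w^{2} + 16}] = \frac{- 1458 w^{6} - 2916 w^{5} - 648 w^{4} - 5184 w^{3} + 1080 w^{2} - 2304 w + 576}{729 w^{8} + 2268 w^{6} + 2628 w^{4} + 1344 w^{2} + 256}, which equals f(w).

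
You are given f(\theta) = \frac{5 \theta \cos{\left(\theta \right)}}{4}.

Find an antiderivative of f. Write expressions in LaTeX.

Differentiate the proposed F(\theta) back; it has to land on f(\theta) exactly.
Check: d/d\theta[\frac{5 \left(\theta \sin{\left(\theta \right)} + \cos{\left(\theta \right)}\right)}{4}] = \frac{5 \theta \cos{\left(\theta \right)}}{4} = f(\theta).

An antiderivative is F(\theta) = \frac{5 \left(\theta \sin{\left(\theta \right)} + \cos{\left(\theta \right)}\right)}{4}.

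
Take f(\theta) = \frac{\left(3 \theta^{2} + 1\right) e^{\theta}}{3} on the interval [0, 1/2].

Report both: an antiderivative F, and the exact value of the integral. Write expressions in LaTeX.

f has the shape u'v + uv' for u = \theta^{2} - 2 \theta + \frac{7}{3} and v = e^{\theta} — it is the derivative of the product u*v.
F(\theta) = \frac{\left(3 \theta^{2} - 6 \theta + 7\right) e^{\theta}}{3} is an antiderivative of f.
Check: d/d\theta[\frac{\left(3 \theta^{2} - 6 \theta + 7\right) e^{\theta}}{3}] = \theta^{2} e^{\theta} + \frac{e^{\theta}}{3}, which equals f(\theta).
F(1/2) = \frac{19 e^{\frac{1}{2}}}{12}; F(0) = \frac{7}{3}.
Integral = F(1/2) - F(0) = - \frac{7}{3} + \frac{19 e^{\frac{1}{2}}}{12}.

Antiderivative: F(\theta) = \frac{\left(3 \theta^{2} - 6 \theta + 7\right) e^{\theta}}{3}; value = - \frac{7}{3} + \frac{19 e^{\frac{1}{2}}}{12}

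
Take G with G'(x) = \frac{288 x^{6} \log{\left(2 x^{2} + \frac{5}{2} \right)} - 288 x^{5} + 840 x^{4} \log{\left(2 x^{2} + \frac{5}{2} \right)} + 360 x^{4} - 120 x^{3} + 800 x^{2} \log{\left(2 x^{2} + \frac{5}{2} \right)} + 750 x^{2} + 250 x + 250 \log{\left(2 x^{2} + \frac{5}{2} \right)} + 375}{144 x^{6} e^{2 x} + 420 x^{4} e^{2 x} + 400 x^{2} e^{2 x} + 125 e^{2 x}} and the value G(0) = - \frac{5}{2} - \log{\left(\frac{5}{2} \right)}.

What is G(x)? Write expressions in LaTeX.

Recognize the product-rule pattern: G'(x) = u'v + uv' with u = - \log{\left(2 x^{2} + \frac{5}{2} \right)} - \frac{5}{2 \left(2 x^{2} + \frac{5}{3}\right)}, v = e^{- 2 x}, so integration by parts undoes it.
A general antiderivative is - \frac{\left(2 \log{\left(2 x^{2} + \frac{5}{2} \right)} + \frac{5}{2 x^{2} + \frac{5}{3}}\right) e^{- 2 x}}{2} + C.
The condition gives C = - \frac{5}{2} - \log{\left(\frac{5}{2} \right)} - (- \frac{3}{2} - \log{\left(\frac{5}{2} \right)}) = -1.
So G(x) = -1 - e^{- 2 x} \log{\left(2 x^{2} + \frac{5}{2} \right)} - \frac{5}{4 x^{2} e^{2 x} + \frac{10 e^{2 x}}{3}}.
Check: d/dx[-1 - e^{- 2 x} \log{\left(2 x^{2} + \frac{5}{2} \right)} - \frac{5}{4 x^{2} e^{2 x} + \frac{10 e^{2 x}}{3}}] = \frac{288 x^{6} \log{\left(2 x^{2} + \frac{5}{2} \right)} - 288 x^{5} + 840 x^{4} \log{\left(2 x^{2} + \frac{5}{2} \right)} + 360 x^{4} - 120 x^{3} + 800 x^{2} \log{\left(2 x^{2} + \frac{5}{2} \right)} + 750 x^{2} + 250 x + 250 \log{\left(2 x^{2} + \frac{5}{2} \right)} + 375}{144 x^{6} e^{2 x} + 420 x^{4} e^{2 x} + 400 x^{2} e^{2 x} + 125 e^{2 x}} = G'(x).

G(x) = -1 - e^{- 2 x} \log{\left(2 x^{2} + \frac{5}{2} \right)} - \frac{5}{4 x^{2} e^{2 x} + \frac{10 e^{2 x}}{3}}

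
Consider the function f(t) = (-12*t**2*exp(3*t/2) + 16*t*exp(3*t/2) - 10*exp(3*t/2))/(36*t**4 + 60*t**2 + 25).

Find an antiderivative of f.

f has the shape u'v + uv' for u = -2/(3*(3*t**2 + 5/2)) and v = exp(3*t/2) — it is the derivative of the product u*v.
Check: d/dt[-2*exp(3*t/2)/(9*t**2 + 15/2)] = (-12*t**2*exp(3*t/2) + 16*t*exp(3*t/2) - 10*exp(3*t/2))/(36*t**4 + 60*t**2 + 25) = f(t).

An antiderivative is F(t) = -2*exp(3*t/2)/(9*t**2 + 15/2).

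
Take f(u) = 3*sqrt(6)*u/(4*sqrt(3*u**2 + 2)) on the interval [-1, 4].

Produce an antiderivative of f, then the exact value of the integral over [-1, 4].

f matches the chain-rule pattern g'(h)*h' with inner function h(u) = u**2/2 + 1/3; substituting w = h(u) collapses the integral.
F(u) = 3*sqrt(u**2/2 + 1/3)/2 is an antiderivative of f.
Check: d/du[3*sqrt(u**2/2 + 1/3)/2] = 3*sqrt(6)*u/(4*sqrt(3*u**2 + 2)) = f(u).
F(4) = 5*sqrt(3)/2; F(-1) = sqrt(30)/4.
Integral = F(4) - F(-1) = -sqrt(30)/4 + 5*sqrt(3)/2.

Antiderivative: F(u) = 3*sqrt(u**2/2 + 1/3)/2; value = -sqrt(30)/4 + 5*sqrt(3)/2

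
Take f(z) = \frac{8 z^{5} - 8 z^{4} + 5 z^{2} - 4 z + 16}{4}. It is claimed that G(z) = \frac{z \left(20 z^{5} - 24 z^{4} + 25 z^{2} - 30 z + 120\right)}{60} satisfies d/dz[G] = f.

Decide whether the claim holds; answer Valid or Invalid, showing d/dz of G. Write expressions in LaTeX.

d/dz[G] = 2 z^{5} - 2 z^{4} + \frac{5 z^{2}}{4} - z + 2
d/dz[G] - f(z) = -2 != 0.

Invalid: d/dz[G] - f = -2, which is not 0.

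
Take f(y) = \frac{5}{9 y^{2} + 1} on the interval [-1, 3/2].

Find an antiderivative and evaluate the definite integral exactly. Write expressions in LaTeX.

A candidate is checked by its d/dy: the result must match f(y).
F(y) = \frac{5 \operatorname{atan}{\left(3 y \right)}}{3} is an antiderivative of f.
Check: d/dy[\frac{5 \operatorname{atan}{\left(3 y \right)}}{3}] = \frac{5}{9 y^{2} + 1} = f(y).
F(3/2) = \frac{5 \operatorname{atan}{\left(\frac{9}{2} \right)}}{3}; F(-1) = - \frac{5 \operatorname{atan}{\left(3 \right)}}{3}.
Integral = F(3/2) - F(-1) = \frac{5 \operatorname{atan}{\left(3 \right)}}{3} + \frac{5 \operatorname{atan}{\left(\frac{9}{2} \right)}}{3}.

Antiderivative: F(y) = \frac{5 \operatorname{atan}{\left(3 y \right)}}{3}; value = \frac{5 \operatorname{atan}{\left(3 \right)}}{3} + \frac{5 \operatorname{atan}{\left(\frac{9}{2} \right)}}{3}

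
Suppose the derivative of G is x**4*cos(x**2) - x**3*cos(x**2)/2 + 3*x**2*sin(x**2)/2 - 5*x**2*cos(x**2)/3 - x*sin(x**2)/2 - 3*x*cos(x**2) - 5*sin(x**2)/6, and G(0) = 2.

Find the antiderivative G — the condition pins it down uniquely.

Recognize the product-rule pattern: G'(x) = u'v + uv' with u = x**3/2 - x**2/4 - 5*x/6 - 3/2, v = sin(x**2), so integration by parts undoes it.
A general antiderivative is (x**3 - x**2/2 - 5*x/3 - 3)*sin(x**2)/2 + C.
The condition gives C = 2 - (0) = 2.
So G(x) = ((6*x**3 - 3*x**2 - 10*x - 18)*sin(x**2) + 24)/12.
Check: d/dx[((6*x**3 - 3*x**2 - 10*x - 18)*sin(x**2) + 24)/12] = x**4*cos(x**2) - x**3*cos(x**2)/2 + 3*x**2*sin(x**2)/2 - 5*x**2*cos(x**2)/3 - x*sin(x**2)/2 - 3*x*cos(x**2) - 5*sin(x**2)/6 = G'(x).

G(x) = ((6*x**3 - 3*x**2 - 10*x - 18)*sin(x**2) + 24)/12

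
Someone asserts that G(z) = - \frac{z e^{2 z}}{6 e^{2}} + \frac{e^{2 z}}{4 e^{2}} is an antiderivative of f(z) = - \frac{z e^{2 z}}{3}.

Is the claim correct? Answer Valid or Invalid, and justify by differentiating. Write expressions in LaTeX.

d/dz[G] = \frac{- z e^{2 z} + e^{2 z}}{3 e^{2}}
d/dz[G] - f(z) = - \frac{z e^{2 z}}{3 e^{2}} + \frac{z e^{2 z}}{3} + \frac{e^{2 z}}{3 e^{2}} != 0.

Invalid: d/dz[G] - f = - \frac{z e^{2 z}}{3 e^{2}} + \frac{z e^{2 z}}{3} + \frac{e^{2 z}}{3 e^{2}}, which is not 0.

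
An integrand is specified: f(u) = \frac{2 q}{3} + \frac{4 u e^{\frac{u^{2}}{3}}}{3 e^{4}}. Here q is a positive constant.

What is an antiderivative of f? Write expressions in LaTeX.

A first test for any F(u): its u-derivative must equal f(u) identically.
Check: d/du[\frac{2 q u}{3} + 2 e^{\frac{u^{2}}{3} - 4}] = \frac{2 q}{3} + \frac{4 u e^{\frac{u^{2}}{3}}}{3 e^{4}} = f(u).

An antiderivative is F(u) = \frac{2 q u}{3} + 2 e^{\frac{u^{2}}{3} - 4}.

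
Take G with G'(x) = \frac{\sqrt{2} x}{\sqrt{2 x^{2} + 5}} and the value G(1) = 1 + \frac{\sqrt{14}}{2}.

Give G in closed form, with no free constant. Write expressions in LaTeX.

G'(x) matches the chain-rule pattern g'(h)*h' with inner function h(x) = x^{2} + \frac{5}{2}; substituting u = h(x) collapses the integral.
A general antiderivative is \sqrt{x^{2} + \frac{5}{2}} + C.
The condition gives C = 1 + \frac{\sqrt{14}}{2} - (\frac{\sqrt{14}}{2}) = 1.
So G(x) = \sqrt{x^{2} + \frac{5}{2}} + 1.
Check: d/dx[\sqrt{x^{2} + \frac{5}{2}} + 1] = \frac{\sqrt{2} x}{\sqrt{2 x^{2} + 5}} = G'(x).

G(x) = \sqrt{x^{2} + \frac{5}{2}} + 1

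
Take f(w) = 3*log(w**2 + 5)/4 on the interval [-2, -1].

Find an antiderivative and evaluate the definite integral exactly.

Whatever form F(w) takes, F'(w) = f(w) is non-negotiable.
F(w) = 3*(w*log(w**2 + 5) - 2*w + 2*sqrt(5)*atan(sqrt(5)*w/5))/4 is an antiderivative of f.
Check: d/dw[3*(w*log(w**2 + 5) - 2*w + 2*sqrt(5)*atan(sqrt(5)*w/5))/4] = 3*log(w**2 + 5)/4 = f(w).
F(-1) = -3*sqrt(5)*atan(sqrt(5)/5)/2 - 3*log(6)/4 + 3/2; F(-2) = -3*log(9)/2 - 3*sqrt(5)*atan(2*sqrt(5)/5)/2 + 3.
Integral = F(-1) - F(-2) = -3/2 - 3*sqrt(5)*atan(sqrt(5)/5)/2 - 3*log(6)/4 + 3*sqrt(5)*atan(2*sqrt(5)/5)/2 + 3*log(9)/2.

Antiderivative: F(w) = 3*(w*log(w**2 + 5) - 2*w + 2*sqrt(5)*atan(sqrt(5)*w/5))/4; value = -3/2 - 3*sqrt(5)*atan(sqrt(5)/5)/2 - 3*log(6)/4 + 3*sqrt(5)*atan(2*sqrt(5)/5)/2 + 3*log(9)/2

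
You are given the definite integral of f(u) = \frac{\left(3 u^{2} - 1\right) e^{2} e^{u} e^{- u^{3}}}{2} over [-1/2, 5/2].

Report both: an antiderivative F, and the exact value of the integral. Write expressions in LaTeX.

f matches the chain-rule pattern g'(h)*h' with inner function h(u) = - u^{3} + u + 2; substituting w = h(u) collapses the integral.
F(u) = - \frac{e^{2} e^{u} e^{- u^{3}}}{2} is an antiderivative of f.
Check: d/du[- \frac{e^{2} e^{u} e^{- u^{3}}}{2}] = \frac{\left(3 u^{2} e^{2} e^{u} - e^{2} e^{u}\right) e^{- u^{3}}}{2}, which equals f(u).
F(5/2) = - \frac{1}{2 e^{\frac{89}{8}}}; F(-1/2) = - \frac{e^{\frac{13}{8}}}{2}.
Integral = F(5/2) - F(-1/2) = - \frac{1}{2 e^{\frac{89}{8}}} + \frac{e^{\frac{13}{8}}}{2}.

Antiderivative: F(u) = - \frac{e^{2} e^{u} e^{- u^{3}}}{2}; value = - \frac{1}{2 e^{\frac{89}{8}}} + \frac{e^{\frac{13}{8}}}{2}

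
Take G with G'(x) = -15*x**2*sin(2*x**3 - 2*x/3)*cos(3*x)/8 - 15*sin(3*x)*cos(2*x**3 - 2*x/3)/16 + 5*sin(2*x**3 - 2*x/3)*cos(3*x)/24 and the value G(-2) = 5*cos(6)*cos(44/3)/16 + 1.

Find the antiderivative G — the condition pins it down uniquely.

G(x) = 5*cos(3*x)*cos(2*x**3 - 2*x/3)/16 + 1

Recognize the product-rule pattern: G'(x) = u'v + uv' with u = 5*cos(3*x)/16, v = cos(2*x**3 - 2*x/3), so integration by parts undoes it.
A general antiderivative is 5*cos(3*x)*cos(2*x**3 - 2*x/3)/16 + C.
The condition gives C = 5*cos(6)*cos(44/3)/16 + 1 - (5*cos(6)*cos(44/3)/16) = 1.
So G(x) = 5*cos(3*x)*cos(2*x**3 - 2*x/3)/16 + 1.
Check: d/dx[5*cos(3*x)*cos(2*x**3 - 2*x/3)/16 + 1] = -15*x**2*sin(2*x**3 - 2*x/3)*cos(3*x)/8 - 15*sin(3*x)*cos(2*x**3 - 2*x/3)/16 + 5*sin(2*x**3 - 2*x/3)*cos(3*x)/24 = G'(x).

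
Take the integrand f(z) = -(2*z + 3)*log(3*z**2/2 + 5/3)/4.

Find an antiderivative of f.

An antiderivative is F(z) = -z**2*log(9*z**2 + 10)/4 + z**2/4 + z**2*log(6)/4 - 3*z*log(9*z**2 + 10)/4 + 3*z*log(6)/4 + 3*z/2 - 5*log(z**2 + 10/9)/18 - sqrt(10)*atan(3*sqrt(10)*z/10)/2.

Recover f(z) by differentiating a candidate F(z); any mismatch rules it out.
Check: d/dz[-z**2*log(9*z**2 + 10)/4 + z**2/4 + z**2*log(6)/4 - 3*z*log(9*z**2 + 10)/4 + 3*z*log(6)/4 + 3*z/2 - 5*log(z**2 + 10/9)/18 - sqrt(10)*atan(3*sqrt(10)*z/10)/2] = -z*log(9*z**2 + 10)/2 + z*log(6)/2 - 3*log(9*z**2 + 10)/4 + 3*log(6)/4, which equals f(z).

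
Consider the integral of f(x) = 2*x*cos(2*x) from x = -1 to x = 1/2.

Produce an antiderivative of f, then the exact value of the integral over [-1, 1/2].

Antiderivative: F(x) = x*sin(2*x) + cos(2*x)/2; value = -sin(2) - cos(2)/2 + cos(1)/2 + sin(1)/2

Differentiate the proposed F(x) back; it has to land on f(x) exactly.
F(x) = x*sin(2*x) + cos(2*x)/2 is an antiderivative of f.
Check: d/dx[x*sin(2*x) + cos(2*x)/2] = 2*x*cos(2*x) = f(x).
F(1/2) = cos(1)/2 + sin(1)/2; F(-1) = cos(2)/2 + sin(2).
Integral = F(1/2) - F(-1) = -sin(2) - cos(2)/2 + cos(1)/2 + sin(1)/2.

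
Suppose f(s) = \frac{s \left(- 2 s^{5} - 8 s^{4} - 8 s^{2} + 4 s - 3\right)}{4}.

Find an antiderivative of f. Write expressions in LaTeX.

For F(s) to be correct the identity F'(s) - f(s) = 0 must hold.
Check: d/ds[- \frac{s^{7}}{14} - \frac{s^{6}}{3} - \frac{s^{4}}{2} + \frac{s^{3}}{3} - \frac{3 s^{2}}{8}] = - \frac{s^{6}}{2} - 2 s^{5} - 2 s^{3} + s^{2} - \frac{3 s}{4}, which equals f(s).

An antiderivative is F(s) = - \frac{s^{7}}{14} - \frac{s^{6}}{3} - \frac{s^{4}}{2} + \frac{s^{3}}{3} - \frac{3 s^{2}}{8}.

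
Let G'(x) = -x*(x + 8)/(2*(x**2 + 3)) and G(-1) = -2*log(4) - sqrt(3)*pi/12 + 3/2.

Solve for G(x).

G(x) = -x/2 - 2*log(x**2 + 3) + sqrt(3)*atan(sqrt(3)*x/3)/2 + 1

A first test for any G(x): its x-derivative must equal the given G'(x).
A general antiderivative is -x/2 - 2*log(x**2 + 3) + sqrt(3)*atan(sqrt(3)*x/3)/2 + C.
The condition gives C = -2*log(4) - sqrt(3)*pi/12 + 3/2 - (-2*log(4) - sqrt(3)*pi/12 + 1/2) = 1.
So G(x) = -x/2 - 2*log(x**2 + 3) + sqrt(3)*atan(sqrt(3)*x/3)/2 + 1.
Check: d/dx[-x/2 - 2*log(x**2 + 3) + sqrt(3)*atan(sqrt(3)*x/3)/2 + 1] = (-x**2 - 8*x)/(2*x**2 + 6), which equals G'(x).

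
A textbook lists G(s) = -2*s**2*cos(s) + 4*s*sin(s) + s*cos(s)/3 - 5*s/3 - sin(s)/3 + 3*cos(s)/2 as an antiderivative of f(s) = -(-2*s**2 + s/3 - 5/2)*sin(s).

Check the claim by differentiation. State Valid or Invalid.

Invalid: d/ds[G] - f = -5/3, which is not 0.

d/ds[G] = 2*s**2*sin(s) - s*sin(s)/3 + 5*sin(s)/2 - 5/3
d/ds[G] - f(s) = -5/3 != 0.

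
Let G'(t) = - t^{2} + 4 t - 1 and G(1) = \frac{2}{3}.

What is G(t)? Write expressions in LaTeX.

Integrate term by term and add the pieces.
A general antiderivative is - \frac{t^{3}}{3} + 2 t^{2} - t + C.
The condition gives C = \frac{2}{3} - (\frac{2}{3}) = 0.
So G(t) = - \frac{t^{3}}{3} + 2 t^{2} - t.
Check: d/dt[- \frac{t^{3}}{3} + 2 t^{2} - t] = - t^{2} + 4 t - 1 = G'(t).

G(t) = - \frac{t^{3}}{3} + 2 t^{2} - t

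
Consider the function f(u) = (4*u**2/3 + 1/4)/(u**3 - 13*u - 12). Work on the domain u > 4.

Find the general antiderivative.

Factor the denominator (12*(u - 4)*(u + 1)*(u + 3)) and decompose: f = 7/(8*(u + 3)) - 19/(120*(u + 1)) + 37/(60*(u - 4)); each piece integrates to a log, atan, or power term.
Check: d/du[37*log(u - 4)/60 - 19*log(u + 1)/120 + 7*log(u + 3)/8] = (16*u**2 + 3)/(12*u**3 - 156*u - 144), which equals f(u).

F(u) = 37*log(u - 4)/60 - 19*log(u + 1)/120 + 7*log(u + 3)/8 + C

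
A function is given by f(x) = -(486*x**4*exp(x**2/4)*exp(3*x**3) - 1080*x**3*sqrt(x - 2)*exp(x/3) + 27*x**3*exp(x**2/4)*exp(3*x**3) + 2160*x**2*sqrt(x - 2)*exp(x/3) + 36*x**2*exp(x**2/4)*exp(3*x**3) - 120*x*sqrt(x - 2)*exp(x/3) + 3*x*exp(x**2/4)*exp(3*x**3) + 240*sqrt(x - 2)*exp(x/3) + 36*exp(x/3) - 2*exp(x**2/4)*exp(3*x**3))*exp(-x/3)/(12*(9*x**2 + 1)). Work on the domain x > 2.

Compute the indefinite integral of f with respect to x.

F(x) = (8*x**2*sqrt(x - 2) - 32*x*sqrt(x - 2) + 32*sqrt(x - 2) - 2*atan(3*x) - exp(-x/3)*exp(x**2/4)*exp(3*x**3))/2 + C

Any candidate F(x) must reproduce f(x) exactly when differentiated.
Check: d/dx[(8*x**2*sqrt(x - 2) - 32*x*sqrt(x - 2) + 32*sqrt(x - 2) - 2*atan(3*x) - exp(-x/3)*exp(x**2/4)*exp(3*x**3))/2] = (-486*x**4*sqrt(x - 2)*exp(x**2/4)*exp(3*x**3) + 1080*x**4*exp(x/3) - 27*x**3*sqrt(x - 2)*exp(x**2/4)*exp(3*x**3) - 4320*x**3*exp(x/3) - 36*x**2*sqrt(x - 2)*exp(x**2/4)*exp(3*x**3) + 4440*x**2*exp(x/3) - 3*x*sqrt(x - 2)*exp(x**2/4)*exp(3*x**3) - 480*x*exp(x/3) - 36*sqrt(x - 2)*exp(x/3) + 2*sqrt(x - 2)*exp(x**2/4)*exp(3*x**3) + 480*exp(x/3))/(108*x**2*sqrt(x - 2)*exp(x/3) + 12*sqrt(x - 2)*exp(x/3)), which equals f(x).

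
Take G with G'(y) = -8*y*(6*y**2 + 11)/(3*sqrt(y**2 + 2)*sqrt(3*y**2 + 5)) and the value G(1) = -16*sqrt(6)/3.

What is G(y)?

G(y) = -8*sqrt(y**2 + 2)*sqrt(3*y**2 + 5)/3

G'(y) has the shape u'v + uv' for u = -8*sqrt(y**2 + 2)/3 and v = sqrt(3*y**2 + 5) — it is the derivative of the product u*v.
A general antiderivative is -8*sqrt(y**2 + 2)*sqrt(3*y**2 + 5)/3 + C.
The condition gives C = -16*sqrt(6)/3 - (-16*sqrt(6)/3) = 0.
So G(y) = -8*sqrt(y**2 + 2)*sqrt(3*y**2 + 5)/3.
Check: d/dy[-8*sqrt(y**2 + 2)*sqrt(3*y**2 + 5)/3] = (-48*y**3 - 88*y)/(3*sqrt(y**2 + 2)*sqrt(3*y**2 + 5)), which equals G'(y).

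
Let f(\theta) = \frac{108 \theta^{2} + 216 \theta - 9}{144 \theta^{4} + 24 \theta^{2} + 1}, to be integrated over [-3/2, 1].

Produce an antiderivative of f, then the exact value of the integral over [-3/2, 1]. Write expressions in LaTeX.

Recognize the product-rule pattern: f = u'v + uv' with u = \frac{1}{4 \theta^{2} + \frac{1}{3}}, v = - 3 \theta - 3, so integration by parts undoes it.
F(\theta) = \frac{- 9 \theta - 9}{12 \theta^{2} + 1} is an antiderivative of f.
Check: d/d\theta[\frac{- 9 \theta - 9}{12 \theta^{2} + 1}] = \frac{108 \theta^{2} + 216 \theta - 9}{144 \theta^{4} + 24 \theta^{2} + 1} = f(\theta).
F(1) = - \frac{18}{13}; F(-3/2) = \frac{9}{56}.
Integral = F(1) - F(-3/2) = - \frac{1125}{728}.

Antiderivative: F(\theta) = \frac{- 9 \theta - 9}{12 \theta^{2} + 1}; value = - \frac{1125}{728}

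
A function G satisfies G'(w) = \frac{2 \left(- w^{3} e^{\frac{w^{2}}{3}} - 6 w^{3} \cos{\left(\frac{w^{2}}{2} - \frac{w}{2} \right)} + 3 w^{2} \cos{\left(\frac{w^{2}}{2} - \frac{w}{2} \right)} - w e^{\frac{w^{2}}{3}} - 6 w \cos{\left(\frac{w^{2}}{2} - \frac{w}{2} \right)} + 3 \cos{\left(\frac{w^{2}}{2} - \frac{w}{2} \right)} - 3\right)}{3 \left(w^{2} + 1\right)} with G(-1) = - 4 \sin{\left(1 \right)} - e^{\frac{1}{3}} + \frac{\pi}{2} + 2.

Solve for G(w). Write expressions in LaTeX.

Differentiate the proposed G(w) back; it has to land on the given G'(w).
A general antiderivative is - e^{\frac{w^{2}}{3}} - 4 \sin{\left(\frac{w^{2}}{2} - \frac{w}{2} \right)} - 2 \operatorname{atan}{\left(w \right)} + C.
The condition gives C = - 4 \sin{\left(1 \right)} - e^{\frac{1}{3}} + \frac{\pi}{2} + 2 - (- 4 \sin{\left(1 \right)} - e^{\frac{1}{3}} + \frac{\pi}{2}) = 2.
So G(w) = - e^{\frac{w^{2}}{3}} - 4 \sin{\left(\frac{w^{2}}{2} - \frac{w}{2} \right)} - 2 \operatorname{atan}{\left(w \right)} + 2.
Check: d/dw[- e^{\frac{w^{2}}{3}} - 4 \sin{\left(\frac{w^{2}}{2} - \frac{w}{2} \right)} - 2 \operatorname{atan}{\left(w \right)} + 2] = \frac{- 2 w^{3} e^{\frac{w^{2}}{3}} - 12 w^{3} \cos{\left(\frac{w^{2}}{2} - \frac{w}{2} \right)} + 6 w^{2} \cos{\left(\frac{w^{2}}{2} - \frac{w}{2} \right)} - 2 w e^{\frac{w^{2}}{3}} - 12 w \cos{\left(\frac{w^{2}}{2} - \frac{w}{2} \right)} + 6 \cos{\left(\frac{w^{2}}{2} - \frac{w}{2} \right)} - 6}{3 w^{2} + 3}, which equals G'(w).

G(w) = - e^{\frac{w^{2}}{3}} - 4 \sin{\left(\frac{w^{2}}{2} - \frac{w}{2} \right)} - 2 \operatorname{atan}{\left(w \right)} + 2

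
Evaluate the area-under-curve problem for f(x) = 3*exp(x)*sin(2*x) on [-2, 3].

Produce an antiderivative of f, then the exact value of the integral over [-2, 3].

Antiderivative: F(x) = -3*(-sin(2*x) + 2*cos(2*x))*exp(x)/5; value = -6*exp(3)*cos(6)/5 + 3*exp(3)*sin(6)/5 + 6*exp(-2)*cos(4)/5 + 3*exp(-2)*sin(4)/5

Differentiate the proposed F(x) back; it has to land on f(x) exactly.
F(x) = -3*(-sin(2*x) + 2*cos(2*x))*exp(x)/5 is an antiderivative of f.
Check: d/dx[-3*(-sin(2*x) + 2*cos(2*x))*exp(x)/5] = 3*exp(x)*sin(2*x) = f(x).
F(3) = -6*exp(3)*cos(6)/5 + 3*exp(3)*sin(6)/5; F(-2) = -3*exp(-2)*sin(4)/5 - 6*exp(-2)*cos(4)/5.
Integral = F(3) - F(-2) = -6*exp(3)*cos(6)/5 + 3*exp(3)*sin(6)/5 + 6*exp(-2)*cos(4)/5 + 3*exp(-2)*sin(4)/5.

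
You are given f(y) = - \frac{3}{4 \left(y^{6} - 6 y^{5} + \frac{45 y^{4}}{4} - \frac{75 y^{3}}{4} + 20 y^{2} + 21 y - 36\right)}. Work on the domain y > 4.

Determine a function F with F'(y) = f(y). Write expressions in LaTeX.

An antiderivative is F(y) = - \frac{3 \log{\left(y - 4 \right)}}{2500} - \frac{144 \log{\left(y - \frac{3}{2} \right)}}{15625} + \frac{3 \log{\left(y + 1 \right)}}{625} + \frac{351 \log{\left(y^{2} + 4 \right)}}{125000} + \frac{33 \operatorname{atan}{\left(\frac{y}{2} \right)}}{15625} - \frac{24}{1250 y - 1875}.

Factor the denominator (\left(y - 4\right) \left(y + 1\right) \left(2 y - 3\right)^{2} \left(y^{2} + 4\right)) and decompose: f = \frac{3 \left(117 y + 88\right)}{62500 \left(y^{2} + 4\right)} - \frac{288}{15625 \left(2 y - 3\right)} + \frac{48}{625 \left(2 y - 3\right)^{2}} + \frac{3}{625 \left(y + 1\right)} - \frac{3}{2500 \left(y - 4\right)}; each piece integrates to a log, atan, or power term.
Check: d/dy[- \frac{3 \log{\left(y - 4 \right)}}{2500} - \frac{144 \log{\left(y - \frac{3}{2} \right)}}{15625} + \frac{3 \log{\left(y + 1 \right)}}{625} + \frac{351 \log{\left(y^{2} + 4 \right)}}{125000} + \frac{33 \operatorname{atan}{\left(\frac{y}{2} \right)}}{15625} - \frac{24}{1250 y - 1875}] = - \frac{3}{4 y^{6} - 24 y^{5} + 45 y^{4} - 75 y^{3} + 80 y^{2} + 84 y - 144}, which equals f(y).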